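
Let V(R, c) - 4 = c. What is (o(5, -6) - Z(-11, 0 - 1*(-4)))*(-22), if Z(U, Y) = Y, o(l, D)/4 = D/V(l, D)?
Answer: -176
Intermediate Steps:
V(R, c) = 4 + c
o(l, D) = 4*D/(4 + D) (o(l, D) = 4*(D/(4 + D)) = 4*D/(4 + D))
(o(5, -6) - Z(-11, 0 - 1*(-4)))*(-22) = (4*(-6)/(4 - 6) - (0 - 1*(-4)))*(-22) = (4*(-6)/(-2) - (0 + 4))*(-22) = (4*(-6)*(-1/2) - 1*4)*(-22) = (12 - 4)*(-22) = 8*(-22) = -176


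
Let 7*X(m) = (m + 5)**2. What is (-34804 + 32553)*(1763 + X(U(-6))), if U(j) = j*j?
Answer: -31563522/7 ≈ -4.5091e+6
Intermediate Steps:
U(j) = j**2
X(m) = (5 + m)**2/7 (X(m) = (m + 5)**2/7 = (5 + m)**2/7)
(-34804 + 32553)*(1763 + X(U(-6))) = (-34804 + 32553)*(1763 + (5 + (-6)**2)**2/7) = -2251*(1763 + (5 + 36)**2/7) = -2251*(1763 + (1/7)*41**2) = -2251*(1763 + (1/7)*1681) = -2251*(1763 + 1681/7) = -2251*14022/7 = -31563522/7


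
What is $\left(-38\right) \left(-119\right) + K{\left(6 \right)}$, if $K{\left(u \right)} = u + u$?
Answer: $4534$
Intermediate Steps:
$K{\left(u \right)} = 2 u$
$\left(-38\right) \left(-119\right) + K{\left(6 \right)} = \left(-38\right) \left(-119\right) + 2 \cdot 6 = 4522 + 12 = 4534$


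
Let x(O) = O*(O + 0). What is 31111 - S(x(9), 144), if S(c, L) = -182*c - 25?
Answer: 45878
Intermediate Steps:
x(O) = O² (x(O) = O*O = O²)
S(c, L) = -25 - 182*c
31111 - S(x(9), 144) = 31111 - (-25 - 182*9²) = 31111 - (-25 - 182*81) = 31111 - (-25 - 14742) = 31111 - 1*(-14767) = 31111 + 14767 = 45878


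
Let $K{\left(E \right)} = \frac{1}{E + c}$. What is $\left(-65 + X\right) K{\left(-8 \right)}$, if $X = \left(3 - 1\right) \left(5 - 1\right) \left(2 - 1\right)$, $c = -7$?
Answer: $\frac{19}{5} \approx 3.8$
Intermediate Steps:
$K{\left(E \right)} = \frac{1}{-7 + E}$ ($K{\left(E \right)} = \frac{1}{E - 7} = \frac{1}{-7 + E}$)
$X = 8$ ($X = 2 \cdot 4 \cdot 1 = 8 \cdot 1 = 8$)
$\left(-65 + X\right) K{\left(-8 \right)} = \frac{-65 + 8}{-7 - 8} = - \frac{57}{-15} = \left(-57\right) \left(- \frac{1}{15}\right) = \frac{19}{5}$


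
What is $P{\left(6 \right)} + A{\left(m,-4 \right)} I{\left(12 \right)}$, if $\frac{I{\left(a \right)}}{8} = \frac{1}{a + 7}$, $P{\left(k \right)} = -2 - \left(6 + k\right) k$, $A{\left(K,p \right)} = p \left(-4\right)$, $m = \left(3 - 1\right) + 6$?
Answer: $- \frac{1278}{19} \approx -67.263$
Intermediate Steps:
$m = 8$ ($m = 2 + 6 = 8$)
$A{\left(K,p \right)} = - 4 p$
$P{\left(k \right)} = -2 - k \left(6 + k\right)$
$I{\left(a \right)} = \frac{8}{7 + a}$ ($I{\left(a \right)} = \frac{8}{a + 7} = \frac{8}{7 + a}$)
$P{\left(6 \right)} + A{\left(m,-4 \right)} I{\left(12 \right)} = \left(-2 - 6^{2} - 36\right) + \left(-4\right) \left(-4\right) \frac{8}{7 + 12} = \left(-2 - 36 - 36\right) + 16 \cdot \frac{8}{19} = \left(-2 - 36 - 36\right) + 16 \cdot 8 \cdot \frac{1}{19} = -74 + 16 \cdot \frac{8}{19} = -74 + \frac{128}{19} = - \frac{1278}{19}$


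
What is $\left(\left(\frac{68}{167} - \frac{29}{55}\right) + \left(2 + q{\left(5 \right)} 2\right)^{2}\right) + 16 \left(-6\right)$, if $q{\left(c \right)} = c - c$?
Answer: $- \frac{846123}{9185} \approx -92.12$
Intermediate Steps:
$q{\left(c \right)} = 0$
$\left(\left(\frac{68}{167} - \frac{29}{55}\right) + \left(2 + q{\left(5 \right)} 2\right)^{2}\right) + 16 \left(-6\right) = \left(\left(\frac{68}{167} - \frac{29}{55}\right) + \left(2 + 0 \cdot 2\right)^{2}\right) + 16 \left(-6\right) = \left(\left(68 \cdot \frac{1}{167} - \frac{29}{55}\right) + \left(2 + 0\right)^{2}\right) - 96 = \left(\left(\frac{68}{167} - \frac{29}{55}\right) + 2^{2}\right) - 96 = \left(- \frac{1103}{9185} + 4\right) - 96 = \frac{35637}{9185} - 96 = - \frac{846123}{9185}$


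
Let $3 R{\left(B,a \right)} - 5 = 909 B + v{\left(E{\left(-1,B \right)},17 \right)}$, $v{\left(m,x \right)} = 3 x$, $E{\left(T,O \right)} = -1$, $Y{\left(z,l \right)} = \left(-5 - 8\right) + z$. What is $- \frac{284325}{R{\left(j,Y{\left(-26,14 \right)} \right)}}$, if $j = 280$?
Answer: $- \frac{852975}{254576} \approx -3.3506$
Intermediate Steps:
$Y{\left(z,l \right)} = -13 + z$
$R{\left(B,a \right)} = \frac{56}{3} + 303 B$ ($R{\left(B,a \right)} = \frac{5}{3} + \frac{909 B + 3 \cdot 17}{3} = \frac{5}{3} + \frac{909 B + 51}{3} = \frac{5}{3} + \frac{51 + 909 B}{3} = \frac{5}{3} + \left(17 + 303 B\right) = \frac{56}{3} + 303 B$)
$- \frac{284325}{R{\left(j,Y{\left(-26,14 \right)} \right)}} = - \frac{284325}{\frac{56}{3} + 303 \cdot 280} = - \frac{284325}{\frac{56}{3} + 84840} = - \frac{284325}{\frac{254576}{3}} = \left(-284325\right) \frac{3}{254576} = - \frac{852975}{254576}$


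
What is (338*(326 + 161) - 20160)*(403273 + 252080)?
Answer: 94663119438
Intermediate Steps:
(338*(326 + 161) - 20160)*(403273 + 252080) = (338*487 - 20160)*655353 = (164606 - 20160)*655353 = 144446*655353 = 94663119438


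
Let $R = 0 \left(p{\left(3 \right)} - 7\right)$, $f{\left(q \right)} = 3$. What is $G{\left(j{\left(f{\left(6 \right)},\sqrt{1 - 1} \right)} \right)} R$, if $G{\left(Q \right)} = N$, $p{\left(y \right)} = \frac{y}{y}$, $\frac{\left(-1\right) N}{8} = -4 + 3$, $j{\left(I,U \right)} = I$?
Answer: $0$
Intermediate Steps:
$N = 8$ ($N = - 8 \left(-4 + 3\right) = \left(-8\right) \left(-1\right) = 8$)
$p{\left(y \right)} = 1$
$G{\left(Q \right)} = 8$
$R = 0$ ($R = 0 \left(1 - 7\right) = 0 \left(-6\right) = 0$)
$G{\left(j{\left(f{\left(6 \right)},\sqrt{1 - 1} \right)} \right)} R = 8 \cdot 0 = 0$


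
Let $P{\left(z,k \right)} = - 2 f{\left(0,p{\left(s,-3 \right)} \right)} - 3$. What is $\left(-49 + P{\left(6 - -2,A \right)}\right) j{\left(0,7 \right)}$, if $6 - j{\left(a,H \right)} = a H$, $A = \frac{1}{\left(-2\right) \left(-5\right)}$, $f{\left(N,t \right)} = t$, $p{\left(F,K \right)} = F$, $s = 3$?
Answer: $-348$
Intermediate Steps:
$A = \frac{1}{10} \approx 0.1$
$P{\left(z,k \right)} = -9$ ($P{\left(z,k \right)} = \left(-2\right) 3 - 3 = -6 - 3 = -9$)
$j{\left(a,H \right)} = 6 - H a$ ($j{\left(a,H \right)} = 6 - a H = 6 - H a$)
$\left(-49 + P{\left(6 - -2,A \right)}\right) j{\left(0,7 \right)} = \left(-49 - 9\right) \left(6 - 7 \cdot 0\right) = - 58 \left(6 + 0\right) = \left(-58\right) 6 = -348$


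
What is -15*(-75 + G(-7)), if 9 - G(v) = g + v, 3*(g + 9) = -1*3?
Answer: 735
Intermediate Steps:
g = -10 (g = -9 + (-1*3)/3 = -9 + (1/3)*(-3) = -9 - 1 = -10)
G(v) = 19 - v (G(v) = 9 - (-10 + v) = 9 + (10 - v) = 19 - v)
-15*(-75 + G(-7)) = -15*(-75 + (19 - 1*(-7))) = -15*(-75 + (19 + 7)) = -15*(-75 + 26) = -15*(-49) = 735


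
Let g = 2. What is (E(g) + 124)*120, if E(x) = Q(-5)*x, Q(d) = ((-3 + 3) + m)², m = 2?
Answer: 15840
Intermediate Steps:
Q(d) = 4 (Q(d) = ((-3 + 3) + 2)² = (0 + 2)² = 2² = 4)
E(x) = 4*x
(E(g) + 124)*120 = (4*2 + 124)*120 = (8 + 124)*120 = 132*120 = 15840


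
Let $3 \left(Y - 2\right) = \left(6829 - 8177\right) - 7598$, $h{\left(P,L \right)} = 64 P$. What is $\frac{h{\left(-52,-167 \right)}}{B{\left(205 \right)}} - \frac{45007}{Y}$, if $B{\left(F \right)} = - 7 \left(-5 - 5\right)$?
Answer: $- \frac{135339}{4172} \approx -32.44$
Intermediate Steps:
$B{\left(F \right)} = 70$ ($B{\left(F \right)} = \left(-7\right) \left(-10\right) = 70$)
$Y = -2980$ ($Y = 2 + \frac{\left(6829 - 8177\right) - 7598}{3} = 2 + \frac{-1348 - 7598}{3} = 2 + \frac{1}{3} \left(-8946\right) = 2 - 2982 = -2980$)
$\frac{h{\left(-52,-167 \right)}}{B{\left(205 \right)}} - \frac{45007}{Y} = \frac{64 \left(-52\right)}{70} - \frac{45007}{-2980} = \left(-3328\right) \frac{1}{70} - - \frac{45007}{2980} = - \frac{1664}{35} + \frac{45007}{2980} = - \frac{135339}{4172}$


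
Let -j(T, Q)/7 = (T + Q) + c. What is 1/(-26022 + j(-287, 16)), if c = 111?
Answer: -1/24902 ≈ -4.0157e-5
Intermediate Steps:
j(T, Q) = -777 - 7*Q - 7*T (j(T, Q) = -7*((T + Q) + 111) = -7*((Q + T) + 111) = -7*(111 + Q + T) = -777 - 7*Q - 7*T)
1/(-26022 + j(-287, 16)) = 1/(-26022 + (-777 - 7*16 - 7*(-287))) = 1/(-26022 + (-777 - 112 + 2009)) = 1/(-26022 + 1120) = 1/(-24902) = -1/24902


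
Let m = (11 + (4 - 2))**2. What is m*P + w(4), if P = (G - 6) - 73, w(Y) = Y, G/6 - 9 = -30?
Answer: -34641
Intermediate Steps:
G = -126 (G = 54 + 6*(-30) = 54 - 180 = -126)
m = 169 (m = (11 + 2)**2 = 13**2 = 169)
P = -205 (P = (-126 - 6) - 73 = -132 - 73 = -205)
m*P + w(4) = 169*(-205) + 4 = -34645 + 4 = -34641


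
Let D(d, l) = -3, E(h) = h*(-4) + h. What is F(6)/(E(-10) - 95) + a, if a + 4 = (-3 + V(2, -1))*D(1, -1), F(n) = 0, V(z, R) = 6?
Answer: -13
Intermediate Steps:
E(h) = -3*h (E(h) = -4*h + h = -3*h)
a = -13 (a = -4 + (-3 + 6)*(-3) = -4 + 3*(-3) = -4 - 9 = -13)
F(6)/(E(-10) - 95) + a = 0/(-3*(-10) - 95) - 13 = 0/(30 - 95) - 13 = 0/(-65) - 13 = -1/65*0 - 13 = 0 - 13 = -13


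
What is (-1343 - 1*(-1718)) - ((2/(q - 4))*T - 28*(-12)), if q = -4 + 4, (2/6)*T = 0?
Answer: 39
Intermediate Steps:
T = 0 (T = 3*0 = 0)
q = 0
(-1343 - 1*(-1718)) - ((2/(q - 4))*T - 28*(-12)) = (-1343 - 1*(-1718)) - ((2/(0 - 4))*0 - 28*(-12)) = (-1343 + 1718) - ((2/(-4))*0 + 336) = 375 - (-1/4*2*0 + 336) = 375 - (-1/2*0 + 336) = 375 - (0 + 336) = 375 - 1*336 = 375 - 336 = 39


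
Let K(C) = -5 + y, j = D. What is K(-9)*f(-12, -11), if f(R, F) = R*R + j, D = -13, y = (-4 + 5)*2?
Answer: -393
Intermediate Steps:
y = 2 (y = 1*2 = 2)
j = -13
f(R, F) = -13 + R**2 (f(R, F) = R*R - 13 = R**2 - 13 = -13 + R**2)
K(C) = -3 (K(C) = -5 + 2 = -3)
K(-9)*f(-12, -11) = -3*(-13 + (-12)**2) = -3*(-13 + 144) = -3*131 = -393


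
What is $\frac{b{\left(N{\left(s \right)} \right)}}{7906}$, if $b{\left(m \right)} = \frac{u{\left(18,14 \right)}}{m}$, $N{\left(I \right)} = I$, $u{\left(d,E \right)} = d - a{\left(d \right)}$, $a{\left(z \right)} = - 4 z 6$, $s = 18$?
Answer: $\frac{25}{7906} \approx 0.0031622$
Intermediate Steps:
$a{\left(z \right)} = - 24 z$
$u{\left(d,E \right)} = 25 d$ ($u{\left(d,E \right)} = d - - 24 d = d + 24 d = 25 d$)
$b{\left(m \right)} = \frac{450}{m}$ ($b{\left(m \right)} = \frac{25 \cdot 18}{m} = \frac{450}{m}$)
$\frac{b{\left(N{\left(s \right)} \right)}}{7906} = \frac{450 \cdot \frac{1}{18}}{7906} = 450 \cdot \frac{1}{18} \cdot \frac{1}{7906} = 25 \cdot \frac{1}{7906} = \frac{25}{7906}$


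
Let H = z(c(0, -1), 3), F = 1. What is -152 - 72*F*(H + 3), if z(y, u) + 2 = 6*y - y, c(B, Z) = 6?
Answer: -2384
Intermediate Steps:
z(y, u) = -2 + 5*y (z(y, u) = -2 + (6*y - y) = -2 + 5*y)
H = 28 (H = -2 + 5*6 = -2 + 30 = 28)
-152 - 72*F*(H + 3) = -152 - 72*(28 + 3) = -152 - 72*31 = -152 - 2232 = -2384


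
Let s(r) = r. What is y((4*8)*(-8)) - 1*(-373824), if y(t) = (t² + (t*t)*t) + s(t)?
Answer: -16338112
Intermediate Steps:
y(t) = t + t² + t³ (y(t) = (t² + (t*t)*t) + t = (t² + t²*t) + t = (t² + t³) + t = t + t² + t³)
y((4*8)*(-8)) - 1*(-373824) = ((4*8)*(-8))*(1 + (4*8)*(-8) + ((4*8)*(-8))²) - 1*(-373824) = (32*(-8))*(1 + 32*(-8) + (32*(-8))²) + 373824 = -256*(1 - 256 + (-256)²) + 373824 = -256*(1 - 256 + 65536) + 373824 = -256*65281 + 373824 = -16711936 + 373824 = -16338112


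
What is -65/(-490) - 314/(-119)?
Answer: 4617/1666 ≈ 2.7713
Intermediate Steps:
-65/(-490) - 314/(-119) = -65*(-1/490) - 314*(-1/119) = 13/98 + 314/119 = 4617/1666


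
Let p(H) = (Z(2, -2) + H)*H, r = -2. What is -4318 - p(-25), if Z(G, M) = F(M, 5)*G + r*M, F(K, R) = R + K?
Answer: -4693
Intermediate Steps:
F(K, R) = K + R
Z(G, M) = -2*M + G*(5 + M) (Z(G, M) = (M + 5)*G - 2*M = (5 + M)*G - 2*M = G*(5 + M) - 2*M = -2*M + G*(5 + M))
p(H) = H*(10 + H) (p(H) = ((-2*(-2) + 2*(5 - 2)) + H)*H = ((4 + 2*3) + H)*H = ((4 + 6) + H)*H = (10 + H)*H = H*(10 + H))
-4318 - p(-25) = -4318 - (-25)*(10 - 25) = -4318 - (-25)*(-15) = -4318 - 1*375 = -4318 - 375 = -4693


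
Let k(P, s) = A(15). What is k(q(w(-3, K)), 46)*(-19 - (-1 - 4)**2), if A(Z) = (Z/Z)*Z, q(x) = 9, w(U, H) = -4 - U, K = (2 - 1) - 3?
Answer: -660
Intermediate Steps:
K = -2 (K = 1 - 3 = -2)
A(Z) = Z (A(Z) = 1*Z = Z)
k(P, s) = 15
k(q(w(-3, K)), 46)*(-19 - (-1 - 4)**2) = 15*(-19 - (-1 - 4)**2) = 15*(-19 - 1*(-5)**2) = 15*(-19 - 1*25) = 15*(-19 - 25) = 15*(-44) = -660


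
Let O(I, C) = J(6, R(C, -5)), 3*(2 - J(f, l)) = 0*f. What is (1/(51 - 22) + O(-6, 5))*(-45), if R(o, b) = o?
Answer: -2655/29 ≈ -91.552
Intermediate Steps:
J(f, l) = 2 (J(f, l) = 2 - 0*f = 2 - ⅓*0 = 2 + 0 = 2)
O(I, C) = 2
(1/(51 - 22) + O(-6, 5))*(-45) = (1/(51 - 22) + 2)*(-45) = (1/29 + 2)*(-45) = (59/29)*(-45) = -2655/29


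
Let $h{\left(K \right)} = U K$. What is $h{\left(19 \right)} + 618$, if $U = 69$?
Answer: $1929$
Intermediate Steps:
$h{\left(K \right)} = 69 K$
$h{\left(19 \right)} + 618 = 69 \cdot 19 + 618 = 1311 + 618 = 1929$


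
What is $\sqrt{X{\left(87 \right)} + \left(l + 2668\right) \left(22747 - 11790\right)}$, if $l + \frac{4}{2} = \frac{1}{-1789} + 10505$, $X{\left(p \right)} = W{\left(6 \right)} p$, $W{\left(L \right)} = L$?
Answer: $\frac{36 \sqrt{356391751081}}{1789} \approx 12013.0$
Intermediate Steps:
$X{\left(p \right)} = 6 p$
$l = \frac{18789866}{1789}$ ($l = -2 + \left(\frac{1}{-1789} + 10505\right) = -2 + \left(- \frac{1}{1789} + 10505\right) = -2 + \frac{18793444}{1789} = \frac{18789866}{1789} \approx 10503.0$)
$\sqrt{X{\left(87 \right)} + \left(l + 2668\right) \left(22747 - 11790\right)} = \sqrt{6 \cdot 87 + \left(\frac{18789866}{1789} + 2668\right) \left(22747 - 11790\right)} = \sqrt{522 + \frac{23562918}{1789} \cdot 10957} = \sqrt{522 + \frac{258178892526}{1789}} = \sqrt{\frac{258179826384}{1789}} = \frac{36 \sqrt{356391751081}}{1789}$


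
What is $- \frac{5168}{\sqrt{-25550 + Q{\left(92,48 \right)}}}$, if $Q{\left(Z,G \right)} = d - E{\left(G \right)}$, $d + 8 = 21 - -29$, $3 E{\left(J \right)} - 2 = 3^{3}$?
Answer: $\frac{5168 i \sqrt{229659}}{76553} \approx 32.352 i$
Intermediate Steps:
$E{\left(J \right)} = \frac{29}{3}$ ($E{\left(J \right)} = \frac{2}{3} + \frac{3^{3}}{3} = \frac{2}{3} + \frac{1}{3} \cdot 27 = \frac{2}{3} + 9 = \frac{29}{3}$)
$d = 42$ ($d = -8 + \left(21 - -29\right) = -8 + \left(21 + 29\right) = -8 + 50 = 42$)
$Q{\left(Z,G \right)} = \frac{97}{3}$ ($Q{\left(Z,G \right)} = 42 - \frac{29}{3} = \frac{97}{3}$)
$- \frac{5168}{\sqrt{-25550 + Q{\left(92,48 \right)}}} = - \frac{5168}{\sqrt{-25550 + \frac{97}{3}}} = - \frac{5168}{\sqrt{- \frac{76553}{3}}} = - \frac{5168}{\frac{1}{3} i \sqrt{229659}} = - 5168 \left(- \frac{i \sqrt{229659}}{76553}\right) = \frac{5168 i \sqrt{229659}}{76553}$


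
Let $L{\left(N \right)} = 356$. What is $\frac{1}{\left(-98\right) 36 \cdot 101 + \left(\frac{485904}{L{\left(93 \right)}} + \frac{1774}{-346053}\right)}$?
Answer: $- \frac{30798717}{10932408254834} \approx -2.8172 \cdot 10^{-6}$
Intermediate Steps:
$\frac{1}{\left(-98\right) 36 \cdot 101 + \left(\frac{485904}{L{\left(93 \right)}} + \frac{1774}{-346053}\right)} = \frac{1}{\left(-98\right) 36 \cdot 101 + \left(\frac{485904}{356} + \frac{1774}{-346053}\right)} = \frac{1}{\left(-3528\right) 101 + \left(485904 \cdot \frac{1}{356} + 1774 \left(- \frac{1}{346053}\right)\right)} = \frac{1}{-356328 + \left(\frac{121476}{89} - \frac{1774}{346053}\right)} = \frac{1}{-356328 + \frac{42036976342}{30798717}} = \frac{1}{- \frac{10932408254834}{30798717}} = - \frac{30798717}{10932408254834}$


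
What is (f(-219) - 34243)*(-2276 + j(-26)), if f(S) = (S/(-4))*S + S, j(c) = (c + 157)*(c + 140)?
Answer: -1175985161/2 ≈ -5.8799e+8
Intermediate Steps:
j(c) = (140 + c)*(157 + c) (j(c) = (157 + c)*(140 + c) = (140 + c)*(157 + c))
f(S) = S - S**2/4 (f(S) = (S*(-1/4))*S + S = (-S/4)*S + S = -S**2/4 + S = S - S**2/4)
(f(-219) - 34243)*(-2276 + j(-26)) = ((1/4)*(-219)*(4 - 1*(-219)) - 34243)*(-2276 + (21980 + (-26)**2 + 297*(-26))) = ((1/4)*(-219)*(4 + 219) - 34243)*(-2276 + (21980 + 676 - 7722)) = ((1/4)*(-219)*223 - 34243)*(-2276 + 14934) = (-48837/4 - 34243)*12658 = -185809/4*12658 = -1175985161/2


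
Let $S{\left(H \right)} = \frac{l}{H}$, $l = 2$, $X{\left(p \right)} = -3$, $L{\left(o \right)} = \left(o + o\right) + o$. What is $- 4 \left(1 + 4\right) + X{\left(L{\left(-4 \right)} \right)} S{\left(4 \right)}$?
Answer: $- \frac{43}{2} \approx -21.5$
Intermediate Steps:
$L{\left(o \right)} = 3 o$ ($L{\left(o \right)} = 2 o + o = 3 o$)
$S{\left(H \right)} = \frac{2}{H}$
$- 4 \left(1 + 4\right) + X{\left(L{\left(-4 \right)} \right)} S{\left(4 \right)} = - 4 \left(1 + 4\right) - 3 \cdot \frac{2}{4} = \left(-4\right) 5 - 3 \cdot 2 \cdot \frac{1}{4} = -20 - \frac{3}{2} = - \frac{43}{2}$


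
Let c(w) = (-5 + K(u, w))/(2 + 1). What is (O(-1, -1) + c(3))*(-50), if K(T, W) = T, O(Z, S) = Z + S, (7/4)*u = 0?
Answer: 550/3 ≈ 183.33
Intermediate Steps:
u = 0 (u = (4/7)*0 = 0)
O(Z, S) = S + Z
c(w) = -5/3 (c(w) = (-5 + 0)/(2 + 1) = -5/3)
(O(-1, -1) + c(3))*(-50) = ((-1 - 1) - 5/3)*(-50) = (-2 - 5/3)*(-50) = -11/3*(-50) = 550/3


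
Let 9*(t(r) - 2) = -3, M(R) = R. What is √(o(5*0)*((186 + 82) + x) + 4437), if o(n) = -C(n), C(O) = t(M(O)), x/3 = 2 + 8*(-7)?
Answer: √38343/3 ≈ 65.271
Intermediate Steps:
x = -162 (x = 3*(2 + 8*(-7)) = 3*(2 - 56) = 3*(-54) = -162)
t(r) = 5/3 (t(r) = 2 + (⅑)*(-3) = 2 - ⅓ = 5/3)
C(O) = 5/3
o(n) = -5/3 (o(n) = -1*5/3 = -5/3)
√(o(5*0)*((186 + 82) + x) + 4437) = √(-5*((186 + 82) - 162)/3 + 4437) = √(-5*(268 - 162)/3 + 4437) = √(-5/3*106 + 4437) = √(-530/3 + 4437) = √(12781/3) = √38343/3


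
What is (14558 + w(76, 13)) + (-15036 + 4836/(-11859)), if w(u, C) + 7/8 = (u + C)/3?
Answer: -42655981/94872 ≈ -449.62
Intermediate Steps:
w(u, C) = -7/8 + C/3 + u/3 (w(u, C) = -7/8 + (u + C)/3 = -7/8 + (C + u)*(1/3) = -7/8 + (C/3 + u/3) = -7/8 + C/3 + u/3)
(14558 + w(76, 13)) + (-15036 + 4836/(-11859)) = (14558 + (-7/8 + (1/3)*13 + (1/3)*76)) + (-15036 + 4836/(-11859)) = (14558 + (-7/8 + 13/3 + 76/3)) + (-15036 + 4836*(-1/11859)) = (14558 + 691/24) + (-15036 - 1612/3953) = 350083/24 - 59438920/3953 = -42655981/94872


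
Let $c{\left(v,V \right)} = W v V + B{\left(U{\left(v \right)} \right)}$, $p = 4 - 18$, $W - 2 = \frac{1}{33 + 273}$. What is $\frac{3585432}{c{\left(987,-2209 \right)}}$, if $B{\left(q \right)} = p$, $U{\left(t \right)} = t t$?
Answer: $- \frac{365714064}{445505921} \approx -0.8209$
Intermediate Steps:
$U{\left(t \right)} = t^{2}$
$W = \frac{613}{306}$ ($W = 2 + \frac{1}{33 + 273} = 2 + \frac{1}{306} = \frac{613}{306} \approx 2.0033$)
$p = -14$ ($p = 4 - 18 = -14$)
$B{\left(q \right)} = -14$
$c{\left(v,V \right)} = -14 + \frac{613 V v}{306}$ ($c{\left(v,V \right)} = \frac{613 v}{306} V - 14 = \frac{613 V v}{306} - 14 = -14 + \frac{613 V v}{306}$)
$\frac{3585432}{c{\left(987,-2209 \right)}} = \frac{3585432}{-14 + \frac{613}{306} \left(-2209\right) 987} = \frac{3585432}{-14 - \frac{445504493}{102}} = \frac{3585432}{- \frac{445505921}{102}} = 3585432 \left(- \frac{102}{445505921}\right) = - \frac{365714064}{445505921}$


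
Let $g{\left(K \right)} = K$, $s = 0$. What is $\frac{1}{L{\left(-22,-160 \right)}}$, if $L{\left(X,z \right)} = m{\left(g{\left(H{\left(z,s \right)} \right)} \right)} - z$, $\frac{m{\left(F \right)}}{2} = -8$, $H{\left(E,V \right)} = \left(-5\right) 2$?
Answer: $\frac{1}{144} \approx 0.0069444$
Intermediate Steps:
$H{\left(E,V \right)} = -10$
$m{\left(F \right)} = -16$ ($m{\left(F \right)} = 2 \left(-8\right) = -16$)
$L{\left(X,z \right)} = -16 - z$
$\frac{1}{L{\left(-22,-160 \right)}} = \frac{1}{-16 - -160} = \frac{1}{-16 + 160} = \frac{1}{144}$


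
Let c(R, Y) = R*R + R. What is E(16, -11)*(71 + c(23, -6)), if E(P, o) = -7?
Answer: -4361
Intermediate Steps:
c(R, Y) = R + R² (c(R, Y) = R² + R = R + R²)
E(16, -11)*(71 + c(23, -6)) = -7*(71 + 23*(1 + 23)) = -7*(71 + 23*24) = -7*(71 + 552) = -7*623 = -4361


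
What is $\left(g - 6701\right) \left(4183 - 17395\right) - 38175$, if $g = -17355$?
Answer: $317789697$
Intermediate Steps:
$\left(g - 6701\right) \left(4183 - 17395\right) - 38175 = \left(-17355 - 6701\right) \left(4183 - 17395\right) - 38175 = \left(-24056\right) \left(-13212\right) - 38175 = 317827872 - 38175 = 317789697$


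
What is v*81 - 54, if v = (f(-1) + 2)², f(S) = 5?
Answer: 3915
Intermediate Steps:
v = 49 (v = (5 + 2)² = 7² = 49)
v*81 - 54 = 49*81 - 54 = 3969 - 54 = 3915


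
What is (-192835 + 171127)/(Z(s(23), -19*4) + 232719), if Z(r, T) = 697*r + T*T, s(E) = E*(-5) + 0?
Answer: -1809/13195 ≈ -0.13710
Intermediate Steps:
s(E) = -5*E (s(E) = -5*E + 0 = -5*E)
Z(r, T) = T² + 697*r (Z(r, T) = 697*r + T² = T² + 697*r)
(-192835 + 171127)/(Z(s(23), -19*4) + 232719) = (-192835 + 171127)/(((-19*4)² + 697*(-5*23)) + 232719) = -21708/(((-76)² + 697*(-115)) + 232719) = -21708/((5776 - 80155) + 232719) = -21708/(-74379 + 232719) = -21708/158340 = -21708*1/158340 = -1809/13195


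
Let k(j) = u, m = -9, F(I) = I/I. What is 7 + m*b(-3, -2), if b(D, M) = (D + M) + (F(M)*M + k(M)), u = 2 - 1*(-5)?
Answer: 7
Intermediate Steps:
F(I) = 1
u = 7 (u = 2 + 5 = 7)
k(j) = 7
b(D, M) = 7 + D + 2*M (b(D, M) = (D + M) + (1*M + 7) = (D + M) + (M + 7) = (D + M) + (7 + M) = 7 + D + 2*M)
7 + m*b(-3, -2) = 7 - 9*(7 - 3 + 2*(-2)) = 7 - 9*(7 - 3 - 4) = 7 - 9*0 = 7 + 0 = 7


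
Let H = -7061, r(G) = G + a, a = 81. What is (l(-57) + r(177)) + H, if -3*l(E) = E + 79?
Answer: -20431/3 ≈ -6810.3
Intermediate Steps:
l(E) = -79/3 - E/3 (l(E) = -(E + 79)/3 = -(79 + E)/3 = -79/3 - E/3)
r(G) = 81 + G (r(G) = G + 81 = 81 + G)
(l(-57) + r(177)) + H = ((-79/3 - ⅓*(-57)) + (81 + 177)) - 7061 = ((-79/3 + 19) + 258) - 7061 = (-22/3 + 258) - 7061 = 752/3 - 7061 = -20431/3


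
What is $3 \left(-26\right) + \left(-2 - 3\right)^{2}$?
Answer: $-53$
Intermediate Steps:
$3 \left(-26\right) + \left(-2 - 3\right)^{2} = -78 + \left(-5\right)^{2} = -78 + 25 = -53$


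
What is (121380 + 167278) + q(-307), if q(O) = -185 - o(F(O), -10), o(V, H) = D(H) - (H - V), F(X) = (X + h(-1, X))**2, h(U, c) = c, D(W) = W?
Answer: -88523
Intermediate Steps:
F(X) = 4*X**2 (F(X) = (X + X)**2 = (2*X)**2 = 4*X**2)
o(V, H) = V (o(V, H) = H - (H - V) = H + (V - H) = V)
q(O) = -185 - 4*O**2
(121380 + 167278) + q(-307) = (121380 + 167278) + (-185 - 4*(-307)**2) = 288658 + (-185 - 4*94249) = 288658 + (-185 - 376996) = 288658 - 377181 = -88523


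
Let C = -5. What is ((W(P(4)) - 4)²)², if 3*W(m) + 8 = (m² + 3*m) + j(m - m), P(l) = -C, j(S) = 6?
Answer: 456976/81 ≈ 5641.7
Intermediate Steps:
P(l) = 5 (P(l) = -1*(-5) = 5)
W(m) = -⅔ + m + m²/3 (W(m) = -8/3 + ((m² + 3*m) + 6)/3 = -8/3 + (6 + m² + 3*m)/3 = -8/3 + (2 + m + m²/3) = -⅔ + m + m²/3)
((W(P(4)) - 4)²)² = (((-⅔ + 5 + (⅓)*5²) - 4)²)² = (((-⅔ + 5 + (⅓)*25) - 4)²)² = (((-⅔ + 5 + 25/3) - 4)²)² = ((38/3 - 4)²)² = ((26/3)²)² = (676/9)² = 456976/81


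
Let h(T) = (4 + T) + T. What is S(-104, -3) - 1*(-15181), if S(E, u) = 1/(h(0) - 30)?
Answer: 394705/26 ≈ 15181.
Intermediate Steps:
h(T) = 4 + 2*T
S(E, u) = -1/26 (S(E, u) = 1/((4 + 2*0) - 30) = 1/((4 + 0) - 30) = 1/(4 - 30) = 1/(-26) = -1/26)
S(-104, -3) - 1*(-15181) = -1/26 - 1*(-15181) = -1/26 + 15181 = 394705/26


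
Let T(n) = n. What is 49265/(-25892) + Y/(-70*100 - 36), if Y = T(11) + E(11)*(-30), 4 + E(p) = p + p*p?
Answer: -30936009/22772014 ≈ -1.3585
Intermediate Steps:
E(p) = -4 + p + p² (E(p) = -4 + (p + p*p) = -4 + (p + p²) = -4 + p + p²)
Y = -3829 (Y = 11 + (-4 + 11 + 11²)*(-30) = 11 + (-4 + 11 + 121)*(-30) = 11 + 128*(-30) = 11 - 3840 = -3829)
49265/(-25892) + Y/(-70*100 - 36) = 49265/(-25892) - 3829/(-70*100 - 36) = 49265*(-1/25892) - 3829/(-7000 - 36) = -49265/25892 - 3829/(-7036) = -49265/25892 - 3829*(-1/7036) = -49265/25892 + 3829/7036 = -30936009/22772014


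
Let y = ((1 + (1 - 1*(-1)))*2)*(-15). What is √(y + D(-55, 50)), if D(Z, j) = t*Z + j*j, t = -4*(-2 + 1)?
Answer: √2190 ≈ 46.797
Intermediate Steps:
t = 4 (t = -4*(-1) = 4)
y = -90 (y = ((1 + (1 + 1))*2)*(-15) = ((1 + 2)*2)*(-15) = (3*2)*(-15) = 6*(-15) = -90)
D(Z, j) = j² + 4*Z (D(Z, j) = 4*Z + j*j = 4*Z + j² = j² + 4*Z)
√(y + D(-55, 50)) = √(-90 + (50² + 4*(-55))) = √(-90 + (2500 - 220)) = √(-90 + 2280) = √2190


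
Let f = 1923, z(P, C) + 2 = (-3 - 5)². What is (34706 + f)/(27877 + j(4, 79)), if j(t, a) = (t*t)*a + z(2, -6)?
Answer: 36629/29203 ≈ 1.2543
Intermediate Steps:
z(P, C) = 62 (z(P, C) = -2 + (-3 - 5)² = -2 + (-8)² = -2 + 64 = 62)
j(t, a) = 62 + a*t² (j(t, a) = (t*t)*a + 62 = t²*a + 62 = a*t² + 62 = 62 + a*t²)
(34706 + f)/(27877 + j(4, 79)) = (34706 + 1923)/(27877 + (62 + 79*4²)) = 36629/(27877 + (62 + 79*16)) = 36629/(27877 + (62 + 1264)) = 36629/(27877 + 1326) = 36629/29203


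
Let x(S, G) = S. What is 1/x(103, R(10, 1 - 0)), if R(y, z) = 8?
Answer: 1/103 ≈ 0.0097087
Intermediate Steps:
1/x(103, R(10, 1 - 0)) = 1/103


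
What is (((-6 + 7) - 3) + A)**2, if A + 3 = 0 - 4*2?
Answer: 169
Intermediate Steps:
A = -11 (A = -3 + (0 - 4*2) = -3 + (0 - 8) = -3 - 8 = -11)
(((-6 + 7) - 3) + A)**2 = (((-6 + 7) - 3) - 11)**2 = ((1 - 3) - 11)**2 = (-2 - 11)**2 = (-13)**2 = 169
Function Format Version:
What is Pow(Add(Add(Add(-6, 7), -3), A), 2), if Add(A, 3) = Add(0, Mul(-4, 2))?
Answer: 169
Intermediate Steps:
A = -11 (A = Add(-3, Add(0, Mul(-4, 2))) = Add(-3, Add(0, -8)) = Add(-3, -8) = -11)
Pow(Add(Add(Add(-6, 7), -3), A), 2) = Pow(Add(Add(Add(-6, 7), -3), -11), 2) = Pow(Add(Add(1, -3), -11), 2) = Pow(Add(-2, -11), 2) = Pow(-13, 2) = 169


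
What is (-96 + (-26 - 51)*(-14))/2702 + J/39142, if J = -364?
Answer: 9363479/26440421 ≈ 0.35414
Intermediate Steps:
(-96 + (-26 - 51)*(-14))/2702 + J/39142 = (-96 + (-26 - 51)*(-14))/2702 - 364/39142 = (-96 - 77*(-14))*(1/2702) - 364*1/39142 = (-96 + 1078)*(1/2702) - 182/19571 = 982*(1/2702) - 182/19571 = 491/1351 - 182/19571 = 9363479/26440421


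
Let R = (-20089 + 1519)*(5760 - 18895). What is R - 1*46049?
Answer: 243870901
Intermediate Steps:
R = 243916950 (R = -18570*(-13135) = 243916950)
R - 1*46049 = 243916950 - 1*46049 = 243916950 - 46049 = 243870901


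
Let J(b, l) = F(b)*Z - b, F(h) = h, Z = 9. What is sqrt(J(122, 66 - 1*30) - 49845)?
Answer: I*sqrt(48869) ≈ 221.06*I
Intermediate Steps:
J(b, l) = 8*b (J(b, l) = b*9 - b = 9*b - b = 8*b)
sqrt(J(122, 66 - 1*30) - 49845) = sqrt(8*122 - 49845) = sqrt(976 - 49845) = sqrt(-48869) = I*sqrt(48869)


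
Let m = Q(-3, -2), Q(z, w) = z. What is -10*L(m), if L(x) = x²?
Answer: -90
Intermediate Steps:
m = -3
-10*L(m) = -10*(-3)² = -10*9 = -90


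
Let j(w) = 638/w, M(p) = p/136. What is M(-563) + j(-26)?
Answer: -50703/1768 ≈ -28.678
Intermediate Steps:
M(p) = p/136 (M(p) = p*(1/136) = p/136)
M(-563) + j(-26) = (1/136)*(-563) + 638/(-26) = -563/136 + 638*(-1/26) = -563/136 - 319/13 = -50703/1768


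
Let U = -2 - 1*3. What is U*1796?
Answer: -8980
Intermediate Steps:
U = -5 (U = -2 - 3 = -5)
U*1796 = -5*1796 = -8980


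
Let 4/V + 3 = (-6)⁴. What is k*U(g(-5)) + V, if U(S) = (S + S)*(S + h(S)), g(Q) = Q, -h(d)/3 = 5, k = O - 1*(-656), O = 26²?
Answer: 344455204/1293 ≈ 2.6640e+5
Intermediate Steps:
O = 676
k = 1332 (k = 676 - 1*(-656) = 676 + 656 = 1332)
h(d) = -15 (h(d) = -3*5 = -15)
U(S) = 2*S*(-15 + S) (U(S) = (S + S)*(S - 15) = (2*S)*(-15 + S) = 2*S*(-15 + S))
V = 4/1293 (V = 4/(-3 + (-6)⁴) = 4/(-3 + 1296) = 4/1293 ≈ 0.0030936)
k*U(g(-5)) + V = 1332*(2*(-5)*(-15 - 5)) + 4/1293 = 1332*(2*(-5)*(-20)) + 4/1293 = 1332*200 + 4/1293 = 266400 + 4/1293 = 344455204/1293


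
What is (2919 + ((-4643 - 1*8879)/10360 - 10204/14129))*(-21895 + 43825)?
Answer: 468179252621163/7318822 ≈ 6.3969e+7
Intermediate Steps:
(2919 + ((-4643 - 1*8879)/10360 - 10204/14129))*(-21895 + 43825) = (2919 + ((-4643 - 8879)*(1/10360) - 10204*1/14129))*21930 = (2919 + (-13522*1/10360 - 10204/14129))*21930 = (2919 + (-6761/5180 - 10204/14129))*21930 = (2919 - 148382889/73188220)*21930 = (213488031291/73188220)*21930 = 468179252621163/7318822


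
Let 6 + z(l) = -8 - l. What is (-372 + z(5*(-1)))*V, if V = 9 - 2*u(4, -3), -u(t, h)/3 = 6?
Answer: -17145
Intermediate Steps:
u(t, h) = -18 (u(t, h) = -3*6 = -18)
z(l) = -14 - l (z(l) = -6 + (-8 - l) = -14 - l)
V = 45 (V = 9 - 2*(-18) = 9 + 36 = 45)
(-372 + z(5*(-1)))*V = (-372 + (-14 - 5*(-1)))*45 = (-372 + (-14 - 1*(-5)))*45 = (-372 + (-14 + 5))*45 = (-372 - 9)*45 = -381*45 = -17145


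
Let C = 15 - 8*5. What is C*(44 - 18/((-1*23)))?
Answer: -25750/23 ≈ -1119.6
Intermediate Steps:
C = -25 (C = 15 - 1*40 = 15 - 40 = -25)
C*(44 - 18/((-1*23))) = -25*(44 - 18/((-1*23))) = -25*(44 - 18/(-23)) = -25*(44 - 18*(-1/23)) = -25*(44 + 18/23) = -25*1030/23 = -25750/23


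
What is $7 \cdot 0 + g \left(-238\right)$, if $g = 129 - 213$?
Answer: $19992$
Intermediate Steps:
$g = -84$ ($g = 129 - 213 = -84$)
$7 \cdot 0 + g \left(-238\right) = 7 \cdot 0 - -19992 = 0 + 19992 = 19992$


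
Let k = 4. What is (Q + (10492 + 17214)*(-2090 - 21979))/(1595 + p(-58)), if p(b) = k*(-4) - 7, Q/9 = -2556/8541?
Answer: -105474345857/248638 ≈ -4.2421e+5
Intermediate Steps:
Q = -2556/949 (Q = 9*(-2556/8541) = 9*(-2556*1/8541) = 9*(-284/949) = -2556/949 ≈ -2.6934)
p(b) = -23 (p(b) = 4*(-4) - 7 = -16 - 7 = -23)
(Q + (10492 + 17214)*(-2090 - 21979))/(1595 + p(-58)) = (-2556/949 + (10492 + 17214)*(-2090 - 21979))/(1595 - 23) = (-2556/949 + 27706*(-24069))/1572 = (-2556/949 - 666855714)*(1/1572) = -632846075142/949*1/1572 = -105474345857/248638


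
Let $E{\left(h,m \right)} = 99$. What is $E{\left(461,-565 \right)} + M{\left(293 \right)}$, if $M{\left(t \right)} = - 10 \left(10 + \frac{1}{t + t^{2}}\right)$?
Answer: $- \frac{43076}{43071} \approx -1.0001$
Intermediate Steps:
$M{\left(t \right)} = -100 - \frac{10}{t + t^{2}}$
$E{\left(461,-565 \right)} + M{\left(293 \right)} = 99 + \frac{10 \left(-1 - 2930 - 10 \cdot 293^{2}\right)}{293 \left(1 + 293\right)} = 99 + 10 \cdot \frac{1}{293} \cdot \frac{1}{294} \left(-1 - 2930 - 858490\right) = 99 + 10 \cdot \frac{1}{293} \cdot \frac{1}{294} \left(-861421\right) = 99 - \frac{4307105}{43071} = - \frac{43076}{43071}$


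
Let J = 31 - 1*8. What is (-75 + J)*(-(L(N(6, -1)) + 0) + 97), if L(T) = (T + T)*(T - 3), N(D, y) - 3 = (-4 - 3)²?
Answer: 259948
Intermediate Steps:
N(D, y) = 52 (N(D, y) = 3 + (-4 - 3)² = 3 + (-7)² = 3 + 49 = 52)
J = 23 (J = 31 - 8 = 23)
L(T) = 2*T*(-3 + T) (L(T) = (2*T)*(-3 + T) = 2*T*(-3 + T))
(-75 + J)*(-(L(N(6, -1)) + 0) + 97) = (-75 + 23)*(-(2*52*(-3 + 52) + 0) + 97) = -52*(-(2*52*49 + 0) + 97) = -52*(-(5096 + 0) + 97) = -52*(-1*5096 + 97) = -52*(-5096 + 97) = -52*(-4999) = 259948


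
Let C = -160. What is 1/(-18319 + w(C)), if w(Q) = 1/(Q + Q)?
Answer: -320/5862081 ≈ -5.4588e-5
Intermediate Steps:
w(Q) = 1/(2*Q)
1/(-18319 + w(C)) = 1/(-18319 + (½)/(-160)) = 1/(-18319 + (½)*(-1/160)) = 1/(-18319 - 1/320) = 1/(-5862081/320) = -320/5862081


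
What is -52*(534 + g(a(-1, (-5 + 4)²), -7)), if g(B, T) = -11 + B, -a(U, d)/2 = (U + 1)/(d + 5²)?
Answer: -27196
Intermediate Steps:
a(U, d) = -2*(1 + U)/(25 + d) (a(U, d) = -2*(U + 1)/(d + 5²) = -2*(1 + U)/(d + 25) = -2*(1 + U)/(25 + d))
-52*(534 + g(a(-1, (-5 + 4)²), -7)) = -52*(534 + (-11 + 2*(-1 - 1*(-1))/(25 + (-5 + 4)²))) = -52*(534 + (-11 + 2*(-1 + 1)/(25 + (-1)²))) = -52*(534 + (-11 + 2*0/(25 + 1))) = -52*(534 + (-11 + 2*0/26)) = -52*(534 + (-11 + 2*(1/26)*0)) = -52*(534 + (-11 + 0)) = -52*(534 - 11) = -52*523 = -27196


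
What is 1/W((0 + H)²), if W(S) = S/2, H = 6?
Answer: 1/18 ≈ 0.055556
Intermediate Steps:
W(S) = S/2 (W(S) = S*(½) = S/2)
1/W((0 + H)²) = 1/((0 + 6)²/2) = 1/((½)*6²) = 1/((½)*36) = 1/18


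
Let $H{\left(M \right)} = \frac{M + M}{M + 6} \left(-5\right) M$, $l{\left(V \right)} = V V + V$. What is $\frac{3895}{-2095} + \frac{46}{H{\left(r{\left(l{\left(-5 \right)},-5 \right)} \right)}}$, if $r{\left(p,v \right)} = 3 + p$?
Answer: $- \frac{101736}{48185} \approx -2.1114$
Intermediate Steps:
$l{\left(V \right)} = V + V^{2}$ ($l{\left(V \right)} = V^{2} + V = V + V^{2}$)
$H{\left(M \right)} = - \frac{10 M^{2}}{6 + M}$ ($H{\left(M \right)} = \frac{2 M}{6 + M} \left(-5\right) M = - \frac{10 M}{6 + M} M = - \frac{10 M^{2}}{6 + M}$)
$\frac{3895}{-2095} + \frac{46}{H{\left(r{\left(l{\left(-5 \right)},-5 \right)} \right)}} = \frac{3895}{-2095} + \frac{46}{\left(-10\right) \left(3 - 5 \left(1 - 5\right)\right)^{2} \frac{1}{6 - \left(-3 + 5 \left(1 - 5\right)\right)}} = 3895 \left(- \frac{1}{2095}\right) + \frac{46}{\left(-10\right) \left(3 - -20\right)^{2} \frac{1}{6 + \left(3 - -20\right)}} = - \frac{779}{419} + \frac{46}{\left(-10\right) \left(3 + 20\right)^{2} \frac{1}{6 + \left(3 + 20\right)}} = - \frac{779}{419} + \frac{46}{\left(-10\right) 23^{2} \frac{1}{6 + 23}} = - \frac{779}{419} + \frac{46}{\left(-10\right) 529 \cdot \frac{1}{29}} = - \frac{779}{419} + \frac{46}{- \frac{5290}{29}} = - \frac{779}{419} + 46 \left(- \frac{29}{5290}\right) = - \frac{779}{419} - \frac{29}{115} = - \frac{101736}{48185}$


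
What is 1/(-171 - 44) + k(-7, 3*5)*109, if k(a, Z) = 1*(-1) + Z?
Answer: 328089/215 ≈ 1526.0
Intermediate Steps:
k(a, Z) = -1 + Z
1/(-171 - 44) + k(-7, 3*5)*109 = 1/(-171 - 44) + (-1 + 3*5)*109 = 1/(-215) + (-1 + 15)*109 = -1/215 + 14*109 = -1/215 + 1526 = 328089/215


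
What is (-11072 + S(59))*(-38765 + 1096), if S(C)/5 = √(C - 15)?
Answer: 417071168 - 376690*√11 ≈ 4.1582e+8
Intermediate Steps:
S(C) = 5*√(-15 + C) (S(C) = 5*√(C - 15) = 5*√(-15 + C))
(-11072 + S(59))*(-38765 + 1096) = (-11072 + 5*√(-15 + 59))*(-38765 + 1096) = (-11072 + 5*√44)*(-37669) = (-11072 + 5*(2*√11))*(-37669) = (-11072 + 10*√11)*(-37669) = 417071168 - 376690*√11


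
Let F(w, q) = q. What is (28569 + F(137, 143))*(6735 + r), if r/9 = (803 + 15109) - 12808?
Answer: 995473752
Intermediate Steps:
r = 27936 (r = 9*((803 + 15109) - 12808) = 9*(15912 - 12808) = 9*3104 = 27936)
(28569 + F(137, 143))*(6735 + r) = (28569 + 143)*(6735 + 27936) = 28712*34671 = 995473752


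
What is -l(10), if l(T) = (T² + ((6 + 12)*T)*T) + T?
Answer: -1910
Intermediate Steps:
l(T) = T + 19*T² (l(T) = (T² + (18*T)*T) + T = (T² + 18*T²) + T = 19*T² + T = T + 19*T²)
-l(10) = -10*(1 + 19*10) = -10*(1 + 190) = -10*191 = -1*1910 = -1910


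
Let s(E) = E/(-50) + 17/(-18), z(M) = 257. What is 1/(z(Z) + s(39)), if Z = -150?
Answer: 225/57437 ≈ 0.0039173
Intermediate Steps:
s(E) = -17/18 - E/50 (s(E) = E*(-1/50) + 17*(-1/18) = -E/50 - 17/18 = -17/18 - E/50)
1/(z(Z) + s(39)) = 1/(257 + (-17/18 - 1/50*39)) = 1/(257 + (-17/18 - 39/50)) = 1/(257 - 388/225) = 1/(57437/225) = 225/57437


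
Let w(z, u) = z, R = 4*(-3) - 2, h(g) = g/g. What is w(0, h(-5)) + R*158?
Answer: -2212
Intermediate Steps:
h(g) = 1
R = -14 (R = -12 - 2 = -14)
w(0, h(-5)) + R*158 = 0 - 14*158 = 0 - 2212 = -2212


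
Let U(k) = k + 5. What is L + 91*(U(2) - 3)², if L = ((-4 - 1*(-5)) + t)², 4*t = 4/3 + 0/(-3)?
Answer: 13120/9 ≈ 1457.8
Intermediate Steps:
U(k) = 5 + k
t = ⅓ (t = (4/3 + 0/(-3))/4 = (4*(⅓) + 0*(-⅓))/4 = (4/3 + 0)/4 = (¼)*(4/3) = ⅓ ≈ 0.33333)
L = 16/9 (L = ((-4 - 1*(-5)) + ⅓)² = ((-4 + 5) + ⅓)² = (1 + ⅓)² = (4/3)² = 16/9 ≈ 1.7778)
L + 91*(U(2) - 3)² = 16/9 + 91*((5 + 2) - 3)² = 16/9 + 91*(7 - 3)² = 16/9 + 91*4² = 16/9 + 91*16 = 16/9 + 1456 = 13120/9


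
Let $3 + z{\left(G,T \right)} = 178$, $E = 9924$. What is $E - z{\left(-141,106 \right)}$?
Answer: $9749$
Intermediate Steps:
$z{\left(G,T \right)} = 175$ ($z{\left(G,T \right)} = -3 + 178 = 175$)
$E - z{\left(-141,106 \right)} = 9924 - 175 = 9749$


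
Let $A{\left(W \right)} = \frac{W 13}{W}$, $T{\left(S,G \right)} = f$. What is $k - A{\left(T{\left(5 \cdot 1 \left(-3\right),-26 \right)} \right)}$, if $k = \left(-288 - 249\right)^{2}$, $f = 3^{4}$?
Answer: $288356$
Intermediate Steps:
$f = 81$
$T{\left(S,G \right)} = 81$
$A{\left(W \right)} = 13$ ($A{\left(W \right)} = \frac{13 W}{W} = 13$)
$k = 288369$ ($k = \left(-537\right)^{2} = 288369$)
$k - A{\left(T{\left(5 \cdot 1 \left(-3\right),-26 \right)} \right)} = 288369 - 13 = 288356$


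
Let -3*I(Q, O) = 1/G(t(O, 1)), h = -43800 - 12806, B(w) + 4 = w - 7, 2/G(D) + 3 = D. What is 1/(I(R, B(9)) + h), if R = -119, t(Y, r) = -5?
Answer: -3/169814 ≈ -1.7666e-5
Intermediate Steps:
G(D) = 2/(-3 + D)
B(w) = -11 + w (B(w) = -4 + (w - 7) = -4 + (-7 + w) = -11 + w)
h = -56606
I(Q, O) = 4/3 (I(Q, O) = -1/(3*(2/(-3 - 5))) = -1/(3*(2/(-8))) = -1/(3*(2*(-1/8))) = -1/(3*(-1/4)) = -1/3*(-4) = 4/3)
1/(I(R, B(9)) + h) = 1/(4/3 - 56606) = 1/(-169814/3) = -3/169814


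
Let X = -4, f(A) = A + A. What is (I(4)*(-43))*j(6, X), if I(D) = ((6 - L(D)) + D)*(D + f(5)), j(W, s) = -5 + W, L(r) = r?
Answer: -3612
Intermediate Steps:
f(A) = 2*A
I(D) = 60 + 6*D (I(D) = ((6 - D) + D)*(D + 2*5) = 6*(D + 10) = 6*(10 + D) = 60 + 6*D)
(I(4)*(-43))*j(6, X) = ((60 + 6*4)*(-43))*(-5 + 6) = ((60 + 24)*(-43))*1 = (84*(-43))*1 = -3612*1 = -3612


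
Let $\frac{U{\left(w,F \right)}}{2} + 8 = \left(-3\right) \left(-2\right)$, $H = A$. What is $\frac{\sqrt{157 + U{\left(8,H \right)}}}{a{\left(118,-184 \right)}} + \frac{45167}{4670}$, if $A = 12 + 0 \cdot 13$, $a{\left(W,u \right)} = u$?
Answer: $\frac{45167}{4670} - \frac{3 \sqrt{17}}{184} \approx 9.6045$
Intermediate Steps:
$A = 12$ ($A = 12 + 0 = 12$)
$H = 12$
$U{\left(w,F \right)} = -4$ ($U{\left(w,F \right)} = -16 + 2 \left(\left(-3\right) \left(-2\right)\right) = -16 + 2 \cdot 6 = -16 + 12 = -4$)
$\frac{\sqrt{157 + U{\left(8,H \right)}}}{a{\left(118,-184 \right)}} + \frac{45167}{4670} = \frac{\sqrt{157 - 4}}{-184} + \frac{45167}{4670} = \sqrt{153} \left(- \frac{1}{184}\right) + 45167 \cdot \frac{1}{4670} = 3 \sqrt{17} \left(- \frac{1}{184}\right) + \frac{45167}{4670} = - \frac{3 \sqrt{17}}{184} + \frac{45167}{4670} = \frac{45167}{4670} - \frac{3 \sqrt{17}}{184}$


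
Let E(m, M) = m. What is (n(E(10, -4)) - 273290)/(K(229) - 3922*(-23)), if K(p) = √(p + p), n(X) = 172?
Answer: -12318441154/4068560989 + 136559*√458/4068560989 ≈ -3.0270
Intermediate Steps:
K(p) = √2*√p (K(p) = √(2*p) = √2*√p)
(n(E(10, -4)) - 273290)/(K(229) - 3922*(-23)) = (172 - 273290)/(√2*√229 - 3922*(-23)) = -273118/(√458 + 90206) = -273118/(90206 + √458)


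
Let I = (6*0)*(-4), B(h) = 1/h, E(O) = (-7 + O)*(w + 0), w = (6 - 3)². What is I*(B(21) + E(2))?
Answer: 0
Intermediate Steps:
w = 9 (w = 3² = 9)
E(O) = -63 + 9*O (E(O) = (-7 + O)*(9 + 0) = (-7 + O)*9 = -63 + 9*O)
I = 0 (I = 0*(-4) = 0)
I*(B(21) + E(2)) = 0*(1/21 + (-63 + 9*2)) = 0*(1/21 + (-63 + 18)) = 0*(1/21 - 45) = 0*(-944/21) = 0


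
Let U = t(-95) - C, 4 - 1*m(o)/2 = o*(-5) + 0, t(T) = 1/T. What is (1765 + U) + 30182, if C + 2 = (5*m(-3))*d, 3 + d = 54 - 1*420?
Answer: -820896/95 ≈ -8641.0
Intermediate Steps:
m(o) = 8 + 10*o (m(o) = 8 - 2*(o*(-5) + 0) = 8 - 2*(-5*o + 0) = 8 - (-10)*o = 8 + 10*o)
d = -369 (d = -3 + (54 - 1*420) = -3 + (54 - 420) = -3 - 366 = -369)
C = 40588 (C = -2 + (5*(8 + 10*(-3)))*(-369) = -2 + (5*(8 - 30))*(-369) = -2 + (5*(-22))*(-369) = -2 - 110*(-369) = -2 + 40590 = 40588)
U = -3855861/95 (U = 1/(-95) - 1*40588 = -1/95 - 40588 = -3855861/95 ≈ -40588.)
(1765 + U) + 30182 = (1765 - 3855861/95) + 30182 = -3688186/95 + 30182 = -820896/95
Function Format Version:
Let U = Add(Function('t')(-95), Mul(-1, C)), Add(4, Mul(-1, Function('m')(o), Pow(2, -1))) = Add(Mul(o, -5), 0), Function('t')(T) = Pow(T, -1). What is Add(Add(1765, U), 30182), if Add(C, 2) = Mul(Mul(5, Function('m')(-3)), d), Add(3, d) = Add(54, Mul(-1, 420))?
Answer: Rational(-820896, 95) ≈ -8641.0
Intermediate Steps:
Function('m')(o) = Add(8, Mul(10, o)) (Function('m')(o) = Add(8, Mul(-2, Add(Mul(o, -5), 0))) = Add(8, Mul(-2, Add(Mul(-5, o), 0))) = Add(8, Mul(-2, Mul(-5, o))) = Add(8, Mul(10, o)))
d = -369 (d = Add(-3, Add(54, Mul(-1, 420))) = Add(-3, Add(54, -420)) = Add(-3, -366) = -369)
C = 40588 (C = Add(-2, Mul(Mul(5, Add(8, Mul(10, -3))), -369)) = Add(-2, Mul(Mul(5, Add(8, -30)), -369)) = Add(-2, Mul(Mul(5, -22), -369)) = Add(-2, Mul(-110, -369)) = Add(-2, 40590) = 40588)
U = Rational(-3855861, 95) (U = Add(Pow(-95, -1), Mul(-1, 40588)) = Add(Rational(-1, 95), -40588) = Rational(-3855861, 95) ≈ -40588.)
Add(Add(1765, U), 30182) = Add(Add(1765, Rational(-3855861, 95)), 30182) = Add(Rational(-3688186, 95), 30182) = Rational(-820896, 95)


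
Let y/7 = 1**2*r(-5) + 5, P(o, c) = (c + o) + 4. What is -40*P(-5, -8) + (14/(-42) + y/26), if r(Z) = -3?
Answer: 14048/39 ≈ 360.21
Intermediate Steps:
P(o, c) = 4 + c + o
y = 14 (y = 7*(1**2*(-3) + 5) = 7*(1*(-3) + 5) = 7*(-3 + 5) = 7*2 = 14)
-40*P(-5, -8) + (14/(-42) + y/26) = -40*(4 - 8 - 5) + (14/(-42) + 14/26) = -40*(-9) + (14*(-1/42) + 14*(1/26)) = 360 + (-1/3 + 7/13) = 360 + 8/39 = 14048/39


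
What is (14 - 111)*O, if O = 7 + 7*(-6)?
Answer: 3395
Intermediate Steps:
O = -35 (O = 7 - 42 = -35)
(14 - 111)*O = (14 - 111)*(-35) = -97*(-35) = 3395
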